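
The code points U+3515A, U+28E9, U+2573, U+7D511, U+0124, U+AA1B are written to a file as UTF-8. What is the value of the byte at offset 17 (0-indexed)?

U+3515A → 4-byte form F0 B5 85 9A at offsets 0–3.
U+28E9 → 3-byte form E2 A3 A9 at offsets 4–6.
U+2573 → 3-byte form E2 95 B3 at offsets 7–9.
U+7D511 → 4-byte form F1 BD 94 91 at offsets 10–13.
U+0124 → 2-byte form C4 A4 at offsets 14–15.
U+AA1B → 3-byte form EA A8 9B at offsets 16–18.
Offset 17 falls in char 6's range; it's byte 2 of EA A8 9B = 0xA8.

0xA8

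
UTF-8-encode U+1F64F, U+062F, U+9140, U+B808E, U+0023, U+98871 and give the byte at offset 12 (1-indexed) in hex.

0x82

1-indexed offset 12 is 0-indexed offset 11.
U+1F64F → 4-byte form F0 9F 99 8F at offsets 0–3.
U+062F → 2-byte form D8 AF at offsets 4–5.
U+9140 → 3-byte form E9 85 80 at offsets 6–8.
U+B808E → 4-byte form F2 B8 82 8E at offsets 9–12.
Offset 11 falls in char 4's range; it's byte 3 of F2 B8 82 8E = 0x82.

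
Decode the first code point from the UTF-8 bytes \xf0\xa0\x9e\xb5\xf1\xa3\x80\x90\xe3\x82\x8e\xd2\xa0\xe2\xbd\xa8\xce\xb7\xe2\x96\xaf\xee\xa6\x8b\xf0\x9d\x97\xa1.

Offset 0: leading byte 0xF0 = 11110000 → 4-byte char #1 = F0 A0 9E B5.
Leading byte 0xF0 = 11110000 matches 11110xxx → 4-byte sequence.
Byte 1: 0xF0 = 11110000, payload 000 (3 bits).
Byte 2: 0xA0 = 10100000 (10xxxxxx ✓), payload 100000.
Byte 3: 0x9E = 10011110 (10xxxxxx ✓), payload 011110.
Byte 4: 0xB5 = 10110101 (10xxxxxx ✓), payload 110101.
Concatenate: 000100000011110110101 = 0x207B5 (21 bits → U+207B5).

U+207B5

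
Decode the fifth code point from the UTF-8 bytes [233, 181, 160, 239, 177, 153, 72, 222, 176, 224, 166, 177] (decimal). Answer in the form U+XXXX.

U+09B1

Offset 0: leading byte 0xE9 = 11101001 → 3-byte char #1 = E9 B5 A0.
Offset 3: leading byte 0xEF = 11101111 → 3-byte char #2 = EF B1 99.
Offset 6: leading byte 0x48 = 01001000 → 1-byte char #3 = 48.
Offset 7: leading byte 0xDE = 11011110 → 2-byte char #4 = DE B0.
Offset 9: leading byte 0xE0 = 11100000 → 3-byte char #5 = E0 A6 B1.
Leading byte 0xE0 = 11100000 matches 1110xxxx → 3-byte sequence.
Byte 1: 0xE0 = 11100000, payload 0000 (4 bits).
Byte 2: 0xA6 = 10100110 (10xxxxxx ✓), payload 100110.
Byte 3: 0xB1 = 10110001 (10xxxxxx ✓), payload 110001.
Concatenate: 0000100110110001 = 0x9B1 (16 bits → U+09B1).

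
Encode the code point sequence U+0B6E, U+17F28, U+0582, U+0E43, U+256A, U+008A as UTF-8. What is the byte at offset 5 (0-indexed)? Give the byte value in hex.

U+0B6E → 3-byte form E0 AD AE at offsets 0–2.
U+17F28 → 4-byte form F0 97 BC A8 at offsets 3–6.
Offset 5 falls in char 2's range; it's byte 3 of F0 97 BC A8 = 0xBC.

0xBC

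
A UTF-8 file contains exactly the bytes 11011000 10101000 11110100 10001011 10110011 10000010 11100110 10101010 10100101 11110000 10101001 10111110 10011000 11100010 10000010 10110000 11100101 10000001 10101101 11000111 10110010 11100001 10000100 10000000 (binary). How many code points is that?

8

Byte at offset 0: 0xD8 = 11011000 → 2-byte char (#1). Advance 2.
Byte at offset 2: 0xF4 = 11110100 → 4-byte char (#2). Advance 4.
Byte at offset 6: 0xE6 = 11100110 → 3-byte char (#3). Advance 3.
Byte at offset 9: 0xF0 = 11110000 → 4-byte char (#4). Advance 4.
Byte at offset 13: 0xE2 = 11100010 → 3-byte char (#5). Advance 3.
Byte at offset 16: 0xE5 = 11100101 → 3-byte char (#6). Advance 3.
Byte at offset 19: 0xC7 = 11000111 → 2-byte char (#7). Advance 2.
Byte at offset 21: 0xE1 = 11100001 → 3-byte char (#8). Advance 3.
Reached end at offset 24 after 8 code points.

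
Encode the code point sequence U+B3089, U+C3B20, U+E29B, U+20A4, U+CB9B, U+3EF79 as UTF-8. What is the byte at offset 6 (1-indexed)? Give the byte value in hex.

0x83

1-indexed offset 6 is 0-indexed offset 5.
U+B3089 → 4-byte form F2 B3 82 89 at offsets 0–3.
U+C3B20 → 4-byte form F3 83 AC A0 at offsets 4–7.
Offset 5 falls in char 2's range; it's byte 2 of F3 83 AC A0 = 0x83.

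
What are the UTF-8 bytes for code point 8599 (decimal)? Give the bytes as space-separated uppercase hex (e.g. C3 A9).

U+2197 = 0x2197 = 8599 decimal. In range U+0800–U+FFFF → 3-byte form: 1110xxxx 10xxxxxx 10xxxxxx.
Binary (16 bits): 0010000110010111.
Split 4+6+6: 0010 | 000110 | 010111.
Byte 1: 11100010 = 0xE2.
Byte 2: 10000110 = 0x86.
Byte 3: 10010111 = 0x97.

E2 86 97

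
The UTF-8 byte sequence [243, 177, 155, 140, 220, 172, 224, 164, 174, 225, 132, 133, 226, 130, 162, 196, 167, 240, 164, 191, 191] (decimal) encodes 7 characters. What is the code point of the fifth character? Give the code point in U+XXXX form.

Offset 0: leading byte 0xF3 = 11110011 → 4-byte char #1 = F3 B1 9B 8C.
Offset 4: leading byte 0xDC = 11011100 → 2-byte char #2 = DC AC.
Offset 6: leading byte 0xE0 = 11100000 → 3-byte char #3 = E0 A4 AE.
Offset 9: leading byte 0xE1 = 11100001 → 3-byte char #4 = E1 84 85.
Offset 12: leading byte 0xE2 = 11100010 → 3-byte char #5 = E2 82 A2.
Leading byte 0xE2 = 11100010 matches 1110xxxx → 3-byte sequence.
Byte 1: 0xE2 = 11100010, payload 0010 (4 bits).
Byte 2: 0x82 = 10000010 (10xxxxxx ✓), payload 000010.
Byte 3: 0xA2 = 10100010 (10xxxxxx ✓), payload 100010.
Concatenate: 0010000010100010 = 0x20A2 (16 bits → U+20A2).

U+20A2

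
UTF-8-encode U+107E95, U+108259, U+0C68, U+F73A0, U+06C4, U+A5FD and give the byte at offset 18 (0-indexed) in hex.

0x97

U+107E95 → 4-byte form F4 87 BA 95 at offsets 0–3.
U+108259 → 4-byte form F4 88 89 99 at offsets 4–7.
U+0C68 → 3-byte form E0 B1 A8 at offsets 8–10.
U+F73A0 → 4-byte form F3 B7 8E A0 at offsets 11–14.
U+06C4 → 2-byte form DB 84 at offsets 15–16.
U+A5FD → 3-byte form EA 97 BD at offsets 17–19.
Offset 18 falls in char 6's range; it's byte 2 of EA 97 BD = 0x97.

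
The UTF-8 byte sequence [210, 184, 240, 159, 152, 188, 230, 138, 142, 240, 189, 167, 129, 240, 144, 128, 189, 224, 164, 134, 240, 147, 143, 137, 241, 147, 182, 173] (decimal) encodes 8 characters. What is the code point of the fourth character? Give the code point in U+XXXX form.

U+3D9C1

Offset 0: leading byte 0xD2 = 11010010 → 2-byte char #1 = D2 B8.
Offset 2: leading byte 0xF0 = 11110000 → 4-byte char #2 = F0 9F 98 BC.
Offset 6: leading byte 0xE6 = 11100110 → 3-byte char #3 = E6 8A 8E.
Offset 9: leading byte 0xF0 = 11110000 → 4-byte char #4 = F0 BD A7 81.
Leading byte 0xF0 = 11110000 matches 11110xxx → 4-byte sequence.
Byte 1: 0xF0 = 11110000, payload 000 (3 bits).
Byte 2: 0xBD = 10111101 (10xxxxxx ✓), payload 111101.
Byte 3: 0xA7 = 10100111 (10xxxxxx ✓), payload 100111.
Byte 4: 0x81 = 10000001 (10xxxxxx ✓), payload 000001.
Concatenate: 000111101100111000001 = 0x3D9C1 (21 bits → U+3D9C1).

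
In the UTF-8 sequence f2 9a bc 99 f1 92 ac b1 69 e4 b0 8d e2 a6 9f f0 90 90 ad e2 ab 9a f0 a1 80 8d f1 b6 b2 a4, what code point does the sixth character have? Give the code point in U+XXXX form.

U+1042D

Offset 0: leading byte 0xF2 = 11110010 → 4-byte char #1 = F2 9A BC 99.
Offset 4: leading byte 0xF1 = 11110001 → 4-byte char #2 = F1 92 AC B1.
Offset 8: leading byte 0x69 = 01101001 → 1-byte char #3 = 69.
Offset 9: leading byte 0xE4 = 11100100 → 3-byte char #4 = E4 B0 8D.
Offset 12: leading byte 0xE2 = 11100010 → 3-byte char #5 = E2 A6 9F.
Offset 15: leading byte 0xF0 = 11110000 → 4-byte char #6 = F0 90 90 AD.
Leading byte 0xF0 = 11110000 matches 11110xxx → 4-byte sequence.
Byte 1: 0xF0 = 11110000, payload 000 (3 bits).
Byte 2: 0x90 = 10010000 (10xxxxxx ✓), payload 010000.
Byte 3: 0x90 = 10010000 (10xxxxxx ✓), payload 010000.
Byte 4: 0xAD = 10101101 (10xxxxxx ✓), payload 101101.
Concatenate: 000010000010000101101 = 0x1042D (21 bits → U+1042D).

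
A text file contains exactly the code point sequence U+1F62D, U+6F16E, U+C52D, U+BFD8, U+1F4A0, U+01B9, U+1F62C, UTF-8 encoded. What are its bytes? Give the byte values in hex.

F0 9F 98 AD F1 AF 85 AE EC 94 AD EB BF 98 F0 9F 92 A0 C6 B9 F0 9F 98 AC

U+1F62D: 4-byte form → F0 9F 98 AD.
U+6F16E: 4-byte form → F1 AF 85 AE.
U+C52D: 3-byte form → EC 94 AD.
U+BFD8: 3-byte form → EB BF 98.
U+1F4A0: 4-byte form → F0 9F 92 A0.
U+01B9: 2-byte form → C6 B9.
U+1F62C: 4-byte form → F0 9F 98 AC.
Concatenated (24 bytes): F0 9F 98 AD F1 AF 85 AE EC 94 AD EB BF 98 F0 9F 92 A0 C6 B9 F0 9F 98 AC.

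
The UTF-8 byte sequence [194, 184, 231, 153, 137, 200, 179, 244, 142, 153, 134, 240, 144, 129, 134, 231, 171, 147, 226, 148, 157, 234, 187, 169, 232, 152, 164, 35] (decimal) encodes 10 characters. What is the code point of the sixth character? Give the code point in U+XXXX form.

Offset 0: leading byte 0xC2 = 11000010 → 2-byte char #1 = C2 B8.
Offset 2: leading byte 0xE7 = 11100111 → 3-byte char #2 = E7 99 89.
Offset 5: leading byte 0xC8 = 11001000 → 2-byte char #3 = C8 B3.
Offset 7: leading byte 0xF4 = 11110100 → 4-byte char #4 = F4 8E 99 86.
Offset 11: leading byte 0xF0 = 11110000 → 4-byte char #5 = F0 90 81 86.
Offset 15: leading byte 0xE7 = 11100111 → 3-byte char #6 = E7 AB 93.
Leading byte 0xE7 = 11100111 matches 1110xxxx → 3-byte sequence.
Byte 1: 0xE7 = 11100111, payload 0111 (4 bits).
Byte 2: 0xAB = 10101011 (10xxxxxx ✓), payload 101011.
Byte 3: 0x93 = 10010011 (10xxxxxx ✓), payload 010011.
Concatenate: 0111101011010011 = 0x7AD3 (16 bits → U+7AD3).

U+7AD3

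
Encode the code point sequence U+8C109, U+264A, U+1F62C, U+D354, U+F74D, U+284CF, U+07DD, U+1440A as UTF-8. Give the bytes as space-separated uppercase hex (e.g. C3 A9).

U+8C109: 4-byte form → F2 8C 84 89.
U+264A: 3-byte form → E2 99 8A.
U+1F62C: 4-byte form → F0 9F 98 AC.
U+D354: 3-byte form → ED 8D 94.
U+F74D: 3-byte form → EF 9D 8D.
U+284CF: 4-byte form → F0 A8 93 8F.
U+07DD: 2-byte form → DF 9D.
U+1440A: 4-byte form → F0 94 90 8A.
Concatenated (27 bytes): F2 8C 84 89 E2 99 8A F0 9F 98 AC ED 8D 94 EF 9D 8D F0 A8 93 8F DF 9D F0 94 90 8A.

F2 8C 84 89 E2 99 8A F0 9F 98 AC ED 8D 94 EF 9D 8D F0 A8 93 8F DF 9D F0 94 90 8A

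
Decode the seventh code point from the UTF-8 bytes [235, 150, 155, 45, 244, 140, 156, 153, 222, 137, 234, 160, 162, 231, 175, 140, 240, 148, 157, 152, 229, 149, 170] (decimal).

U+14758

Offset 0: leading byte 0xEB = 11101011 → 3-byte char #1 = EB 96 9B.
Offset 3: leading byte 0x2D = 00101101 → 1-byte char #2 = 2D.
Offset 4: leading byte 0xF4 = 11110100 → 4-byte char #3 = F4 8C 9C 99.
Offset 8: leading byte 0xDE = 11011110 → 2-byte char #4 = DE 89.
Offset 10: leading byte 0xEA = 11101010 → 3-byte char #5 = EA A0 A2.
Offset 13: leading byte 0xE7 = 11100111 → 3-byte char #6 = E7 AF 8C.
Offset 16: leading byte 0xF0 = 11110000 → 4-byte char #7 = F0 94 9D 98.
Leading byte 0xF0 = 11110000 matches 11110xxx → 4-byte sequence.
Byte 1: 0xF0 = 11110000, payload 000 (3 bits).
Byte 2: 0x94 = 10010100 (10xxxxxx ✓), payload 010100.
Byte 3: 0x9D = 10011101 (10xxxxxx ✓), payload 011101.
Byte 4: 0x98 = 10011000 (10xxxxxx ✓), payload 011000.
Concatenate: 000010100011101011000 = 0x14758 (21 bits → U+14758).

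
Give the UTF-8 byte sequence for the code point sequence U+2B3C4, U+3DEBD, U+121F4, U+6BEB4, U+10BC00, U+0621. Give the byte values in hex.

F0 AB 8F 84 F0 BD BA BD F0 92 87 B4 F1 AB BA B4 F4 8B B0 80 D8 A1

U+2B3C4: 4-byte form → F0 AB 8F 84.
U+3DEBD: 4-byte form → F0 BD BA BD.
U+121F4: 4-byte form → F0 92 87 B4.
U+6BEB4: 4-byte form → F1 AB BA B4.
U+10BC00: 4-byte form → F4 8B B0 80.
U+0621: 2-byte form → D8 A1.
Concatenated (22 bytes): F0 AB 8F 84 F0 BD BA BD F0 92 87 B4 F1 AB BA B4 F4 8B B0 80 D8 A1.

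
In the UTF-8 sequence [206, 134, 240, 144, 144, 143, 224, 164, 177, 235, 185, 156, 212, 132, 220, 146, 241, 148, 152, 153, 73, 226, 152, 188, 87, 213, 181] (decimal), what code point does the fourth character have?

Offset 0: leading byte 0xCE = 11001110 → 2-byte char #1 = CE 86.
Offset 2: leading byte 0xF0 = 11110000 → 4-byte char #2 = F0 90 90 8F.
Offset 6: leading byte 0xE0 = 11100000 → 3-byte char #3 = E0 A4 B1.
Offset 9: leading byte 0xEB = 11101011 → 3-byte char #4 = EB B9 9C.
Leading byte 0xEB = 11101011 matches 1110xxxx → 3-byte sequence.
Byte 1: 0xEB = 11101011, payload 1011 (4 bits).
Byte 2: 0xB9 = 10111001 (10xxxxxx ✓), payload 111001.
Byte 3: 0x9C = 10011100 (10xxxxxx ✓), payload 011100.
Concatenate: 1011111001011100 = 0xBE5C (16 bits → U+BE5C).

U+BE5C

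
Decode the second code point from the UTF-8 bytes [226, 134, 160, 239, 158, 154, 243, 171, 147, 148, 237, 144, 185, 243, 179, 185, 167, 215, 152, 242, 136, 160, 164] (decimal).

Offset 0: leading byte 0xE2 = 11100010 → 3-byte char #1 = E2 86 A0.
Offset 3: leading byte 0xEF = 11101111 → 3-byte char #2 = EF 9E 9A.
Leading byte 0xEF = 11101111 matches 1110xxxx → 3-byte sequence.
Byte 1: 0xEF = 11101111, payload 1111 (4 bits).
Byte 2: 0x9E = 10011110 (10xxxxxx ✓), payload 011110.
Byte 3: 0x9A = 10011010 (10xxxxxx ✓), payload 011010.
Concatenate: 1111011110011010 = 0xF79A (16 bits → U+F79A).

U+F79A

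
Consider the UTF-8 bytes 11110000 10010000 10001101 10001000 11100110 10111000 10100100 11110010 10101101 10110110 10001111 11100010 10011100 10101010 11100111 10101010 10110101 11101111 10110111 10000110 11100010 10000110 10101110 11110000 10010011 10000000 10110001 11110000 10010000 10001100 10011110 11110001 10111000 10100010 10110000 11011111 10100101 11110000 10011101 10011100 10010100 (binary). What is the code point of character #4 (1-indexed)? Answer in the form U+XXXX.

Offset 0: leading byte 0xF0 = 11110000 → 4-byte char #1 = F0 90 8D 88.
Offset 4: leading byte 0xE6 = 11100110 → 3-byte char #2 = E6 B8 A4.
Offset 7: leading byte 0xF2 = 11110010 → 4-byte char #3 = F2 AD B6 8F.
Offset 11: leading byte 0xE2 = 11100010 → 3-byte char #4 = E2 9C AA.
Leading byte 0xE2 = 11100010 matches 1110xxxx → 3-byte sequence.
Byte 1: 0xE2 = 11100010, payload 0010 (4 bits).
Byte 2: 0x9C = 10011100 (10xxxxxx ✓), payload 011100.
Byte 3: 0xAA = 10101010 (10xxxxxx ✓), payload 101010.
Concatenate: 0010011100101010 = 0x272A (16 bits → U+272A).

U+272A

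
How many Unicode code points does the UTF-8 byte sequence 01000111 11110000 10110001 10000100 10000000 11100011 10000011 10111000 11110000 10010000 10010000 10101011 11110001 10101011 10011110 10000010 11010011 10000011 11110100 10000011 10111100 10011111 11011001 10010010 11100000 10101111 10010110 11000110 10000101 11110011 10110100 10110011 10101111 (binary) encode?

11

Byte at offset 0: 0x47 = 01000111 → 1-byte char (#1). Advance 1.
Byte at offset 1: 0xF0 = 11110000 → 4-byte char (#2). Advance 4.
Byte at offset 5: 0xE3 = 11100011 → 3-byte char (#3). Advance 3.
Byte at offset 8: 0xF0 = 11110000 → 4-byte char (#4). Advance 4.
Byte at offset 12: 0xF1 = 11110001 → 4-byte char (#5). Advance 4.
Byte at offset 16: 0xD3 = 11010011 → 2-byte char (#6). Advance 2.
Byte at offset 18: 0xF4 = 11110100 → 4-byte char (#7). Advance 4.
Byte at offset 22: 0xD9 = 11011001 → 2-byte char (#8). Advance 2.
Byte at offset 24: 0xE0 = 11100000 → 3-byte char (#9). Advance 3.
Byte at offset 27: 0xC6 = 11000110 → 2-byte char (#10). Advance 2.
Byte at offset 29: 0xF3 = 11110011 → 4-byte char (#11). Advance 4.
Reached end at offset 33 after 11 code points.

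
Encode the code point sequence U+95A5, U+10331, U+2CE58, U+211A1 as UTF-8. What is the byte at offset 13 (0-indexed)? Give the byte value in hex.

U+95A5 → 3-byte form E9 96 A5 at offsets 0–2.
U+10331 → 4-byte form F0 90 8C B1 at offsets 3–6.
U+2CE58 → 4-byte form F0 AC B9 98 at offsets 7–10.
U+211A1 → 4-byte form F0 A1 86 A1 at offsets 11–14.
Offset 13 falls in char 4's range; it's byte 3 of F0 A1 86 A1 = 0x86.

0x86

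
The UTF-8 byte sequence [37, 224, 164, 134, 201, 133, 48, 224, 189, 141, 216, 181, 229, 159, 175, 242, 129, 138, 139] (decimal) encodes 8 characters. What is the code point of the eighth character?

U+8128B

Offset 0: leading byte 0x25 = 00100101 → 1-byte char #1 = 25.
Offset 1: leading byte 0xE0 = 11100000 → 3-byte char #2 = E0 A4 86.
Offset 4: leading byte 0xC9 = 11001001 → 2-byte char #3 = C9 85.
Offset 6: leading byte 0x30 = 00110000 → 1-byte char #4 = 30.
Offset 7: leading byte 0xE0 = 11100000 → 3-byte char #5 = E0 BD 8D.
Offset 10: leading byte 0xD8 = 11011000 → 2-byte char #6 = D8 B5.
Offset 12: leading byte 0xE5 = 11100101 → 3-byte char #7 = E5 9F AF.
Offset 15: leading byte 0xF2 = 11110010 → 4-byte char #8 = F2 81 8A 8B.
Leading byte 0xF2 = 11110010 matches 11110xxx → 4-byte sequence.
Byte 1: 0xF2 = 11110010, payload 010 (3 bits).
Byte 2: 0x81 = 10000001 (10xxxxxx ✓), payload 000001.
Byte 3: 0x8A = 10001010 (10xxxxxx ✓), payload 001010.
Byte 4: 0x8B = 10001011 (10xxxxxx ✓), payload 001011.
Concatenate: 010000001001010001011 = 0x8128B (21 bits → U+8128B).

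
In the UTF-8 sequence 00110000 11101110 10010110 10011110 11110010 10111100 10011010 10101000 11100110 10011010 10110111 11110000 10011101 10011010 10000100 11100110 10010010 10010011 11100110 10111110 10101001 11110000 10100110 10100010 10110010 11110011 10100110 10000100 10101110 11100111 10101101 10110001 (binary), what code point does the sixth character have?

U+6493

Offset 0: leading byte 0x30 = 00110000 → 1-byte char #1 = 30.
Offset 1: leading byte 0xEE = 11101110 → 3-byte char #2 = EE 96 9E.
Offset 4: leading byte 0xF2 = 11110010 → 4-byte char #3 = F2 BC 9A A8.
Offset 8: leading byte 0xE6 = 11100110 → 3-byte char #4 = E6 9A B7.
Offset 11: leading byte 0xF0 = 11110000 → 4-byte char #5 = F0 9D 9A 84.
Offset 15: leading byte 0xE6 = 11100110 → 3-byte char #6 = E6 92 93.
Leading byte 0xE6 = 11100110 matches 1110xxxx → 3-byte sequence.
Byte 1: 0xE6 = 11100110, payload 0110 (4 bits).
Byte 2: 0x92 = 10010010 (10xxxxxx ✓), payload 010010.
Byte 3: 0x93 = 10010011 (10xxxxxx ✓), payload 010011.
Concatenate: 0110010010010011 = 0x6493 (16 bits → U+6493).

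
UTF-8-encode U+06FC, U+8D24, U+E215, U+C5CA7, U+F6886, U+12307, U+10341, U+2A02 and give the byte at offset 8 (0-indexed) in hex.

U+06FC → 2-byte form DB BC at offsets 0–1.
U+8D24 → 3-byte form E8 B4 A4 at offsets 2–4.
U+E215 → 3-byte form EE 88 95 at offsets 5–7.
U+C5CA7 → 4-byte form F3 85 B2 A7 at offsets 8–11.
Offset 8 falls in char 4's range; it's byte 1 of F3 85 B2 A7 = 0xF3.

0xF3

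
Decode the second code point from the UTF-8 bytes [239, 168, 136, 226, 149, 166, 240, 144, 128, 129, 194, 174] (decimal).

Offset 0: leading byte 0xEF = 11101111 → 3-byte char #1 = EF A8 88.
Offset 3: leading byte 0xE2 = 11100010 → 3-byte char #2 = E2 95 A6.
Leading byte 0xE2 = 11100010 matches 1110xxxx → 3-byte sequence.
Byte 1: 0xE2 = 11100010, payload 0010 (4 bits).
Byte 2: 0x95 = 10010101 (10xxxxxx ✓), payload 010101.
Byte 3: 0xA6 = 10100110 (10xxxxxx ✓), payload 100110.
Concatenate: 0010010101100110 = 0x2566 (16 bits → U+2566).

U+2566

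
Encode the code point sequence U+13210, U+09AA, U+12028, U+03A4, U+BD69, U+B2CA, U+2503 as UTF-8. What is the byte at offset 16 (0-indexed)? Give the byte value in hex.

0xEB

U+13210 → 4-byte form F0 93 88 90 at offsets 0–3.
U+09AA → 3-byte form E0 A6 AA at offsets 4–6.
U+12028 → 4-byte form F0 92 80 A8 at offsets 7–10.
U+03A4 → 2-byte form CE A4 at offsets 11–12.
U+BD69 → 3-byte form EB B5 A9 at offsets 13–15.
U+B2CA → 3-byte form EB 8B 8A at offsets 16–18.
Offset 16 falls in char 6's range; it's byte 1 of EB 8B 8A = 0xEB.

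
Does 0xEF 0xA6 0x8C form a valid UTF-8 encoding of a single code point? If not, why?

valid

Leading byte 0xEF = 11101111 → 3-byte form.
Continuation bytes 0xA6=10100110, 0x8C=10001100 all match 10xxxxxx.
Decoded value 0xF98C is ≥ 0x800 (shortest form) and not a surrogate.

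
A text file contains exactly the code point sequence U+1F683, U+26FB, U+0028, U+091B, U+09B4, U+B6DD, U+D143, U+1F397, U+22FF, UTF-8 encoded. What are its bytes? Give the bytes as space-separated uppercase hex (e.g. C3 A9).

U+1F683: 4-byte form → F0 9F 9A 83.
U+26FB: 3-byte form → E2 9B BB.
U+0028: 1-byte form → 28.
U+091B: 3-byte form → E0 A4 9B.
U+09B4: 3-byte form → E0 A6 B4.
U+B6DD: 3-byte form → EB 9B 9D.
U+D143: 3-byte form → ED 85 83.
U+1F397: 4-byte form → F0 9F 8E 97.
U+22FF: 3-byte form → E2 8B BF.
Concatenated (27 bytes): F0 9F 9A 83 E2 9B BB 28 E0 A4 9B E0 A6 B4 EB 9B 9D ED 85 83 F0 9F 8E 97 E2 8B BF.

F0 9F 9A 83 E2 9B BB 28 E0 A4 9B E0 A6 B4 EB 9B 9D ED 85 83 F0 9F 8E 97 E2 8B BF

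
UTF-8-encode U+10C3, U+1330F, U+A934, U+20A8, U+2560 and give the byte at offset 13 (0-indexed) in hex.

0xE2

U+10C3 → 3-byte form E1 83 83 at offsets 0–2.
U+1330F → 4-byte form F0 93 8C 8F at offsets 3–6.
U+A934 → 3-byte form EA A4 B4 at offsets 7–9.
U+20A8 → 3-byte form E2 82 A8 at offsets 10–12.
U+2560 → 3-byte form E2 95 A0 at offsets 13–15.
Offset 13 falls in char 5's range; it's byte 1 of E2 95 A0 = 0xE2.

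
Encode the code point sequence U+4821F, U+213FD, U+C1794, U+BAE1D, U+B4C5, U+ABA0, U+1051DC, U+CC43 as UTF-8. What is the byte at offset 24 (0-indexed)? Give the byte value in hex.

U+4821F → 4-byte form F1 88 88 9F at offsets 0–3.
U+213FD → 4-byte form F0 A1 8F BD at offsets 4–7.
U+C1794 → 4-byte form F3 81 9E 94 at offsets 8–11.
U+BAE1D → 4-byte form F2 BA B8 9D at offsets 12–15.
U+B4C5 → 3-byte form EB 93 85 at offsets 16–18.
U+ABA0 → 3-byte form EA AE A0 at offsets 19–21.
U+1051DC → 4-byte form F4 85 87 9C at offsets 22–25.
Offset 24 falls in char 7's range; it's byte 3 of F4 85 87 9C = 0x87.

0x87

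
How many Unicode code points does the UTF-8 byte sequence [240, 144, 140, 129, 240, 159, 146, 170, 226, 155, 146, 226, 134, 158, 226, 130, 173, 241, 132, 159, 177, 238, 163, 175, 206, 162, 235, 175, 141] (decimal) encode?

9

Byte at offset 0: 0xF0 = 11110000 → 4-byte char (#1). Advance 4.
Byte at offset 4: 0xF0 = 11110000 → 4-byte char (#2). Advance 4.
Byte at offset 8: 0xE2 = 11100010 → 3-byte char (#3). Advance 3.
Byte at offset 11: 0xE2 = 11100010 → 3-byte char (#4). Advance 3.
Byte at offset 14: 0xE2 = 11100010 → 3-byte char (#5). Advance 3.
Byte at offset 17: 0xF1 = 11110001 → 4-byte char (#6). Advance 4.
Byte at offset 21: 0xEE = 11101110 → 3-byte char (#7). Advance 3.
Byte at offset 24: 0xCE = 11001110 → 2-byte char (#8). Advance 2.
Byte at offset 26: 0xEB = 11101011 → 3-byte char (#9). Advance 3.
Reached end at offset 29 after 9 code points.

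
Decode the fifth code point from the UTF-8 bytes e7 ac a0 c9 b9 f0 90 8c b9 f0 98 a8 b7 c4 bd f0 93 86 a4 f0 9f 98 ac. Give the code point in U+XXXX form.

Offset 0: leading byte 0xE7 = 11100111 → 3-byte char #1 = E7 AC A0.
Offset 3: leading byte 0xC9 = 11001001 → 2-byte char #2 = C9 B9.
Offset 5: leading byte 0xF0 = 11110000 → 4-byte char #3 = F0 90 8C B9.
Offset 9: leading byte 0xF0 = 11110000 → 4-byte char #4 = F0 98 A8 B7.
Offset 13: leading byte 0xC4 = 11000100 → 2-byte char #5 = C4 BD.
Leading byte 0xC4 = 11000100 matches 110xxxxx → 2-byte sequence.
Byte 1: 0xC4 = 11000100, payload 00100 (5 bits).
Byte 2: 0xBD = 10111101 (10xxxxxx ✓), payload 111101.
Concatenate: 00100111101 = 0x13D (11 bits → U+013D).

U+013D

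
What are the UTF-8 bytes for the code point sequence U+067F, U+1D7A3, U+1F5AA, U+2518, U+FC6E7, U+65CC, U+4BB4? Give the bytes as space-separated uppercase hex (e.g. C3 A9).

D9 BF F0 9D 9E A3 F0 9F 96 AA E2 94 98 F3 BC 9B A7 E6 97 8C E4 AE B4

U+067F: 2-byte form → D9 BF.
U+1D7A3: 4-byte form → F0 9D 9E A3.
U+1F5AA: 4-byte form → F0 9F 96 AA.
U+2518: 3-byte form → E2 94 98.
U+FC6E7: 4-byte form → F3 BC 9B A7.
U+65CC: 3-byte form → E6 97 8C.
U+4BB4: 3-byte form → E4 AE B4.
Concatenated (23 bytes): D9 BF F0 9D 9E A3 F0 9F 96 AA E2 94 98 F3 BC 9B A7 E6 97 8C E4 AE B4.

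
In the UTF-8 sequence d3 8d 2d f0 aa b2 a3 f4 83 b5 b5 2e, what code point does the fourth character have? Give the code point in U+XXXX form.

Offset 0: leading byte 0xD3 = 11010011 → 2-byte char #1 = D3 8D.
Offset 2: leading byte 0x2D = 00101101 → 1-byte char #2 = 2D.
Offset 3: leading byte 0xF0 = 11110000 → 4-byte char #3 = F0 AA B2 A3.
Offset 7: leading byte 0xF4 = 11110100 → 4-byte char #4 = F4 83 B5 B5.
Leading byte 0xF4 = 11110100 matches 11110xxx → 4-byte sequence.
Byte 1: 0xF4 = 11110100, payload 100 (3 bits).
Byte 2: 0x83 = 10000011 (10xxxxxx ✓), payload 000011.
Byte 3: 0xB5 = 10110101 (10xxxxxx ✓), payload 110101.
Byte 4: 0xB5 = 10110101 (10xxxxxx ✓), payload 110101.
Concatenate: 100000011110101110101 = 0x103D75 (21 bits → U+103D75).

U+103D75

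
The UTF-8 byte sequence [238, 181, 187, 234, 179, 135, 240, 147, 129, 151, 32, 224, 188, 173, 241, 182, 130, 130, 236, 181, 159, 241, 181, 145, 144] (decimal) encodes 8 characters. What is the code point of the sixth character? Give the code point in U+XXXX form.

U+76082

Offset 0: leading byte 0xEE = 11101110 → 3-byte char #1 = EE B5 BB.
Offset 3: leading byte 0xEA = 11101010 → 3-byte char #2 = EA B3 87.
Offset 6: leading byte 0xF0 = 11110000 → 4-byte char #3 = F0 93 81 97.
Offset 10: leading byte 0x20 = 00100000 → 1-byte char #4 = 20.
Offset 11: leading byte 0xE0 = 11100000 → 3-byte char #5 = E0 BC AD.
Offset 14: leading byte 0xF1 = 11110001 → 4-byte char #6 = F1 B6 82 82.
Leading byte 0xF1 = 11110001 matches 11110xxx → 4-byte sequence.
Byte 1: 0xF1 = 11110001, payload 001 (3 bits).
Byte 2: 0xB6 = 10110110 (10xxxxxx ✓), payload 110110.
Byte 3: 0x82 = 10000010 (10xxxxxx ✓), payload 000010.
Byte 4: 0x82 = 10000010 (10xxxxxx ✓), payload 000010.
Concatenate: 001110110000010000010 = 0x76082 (21 bits → U+76082).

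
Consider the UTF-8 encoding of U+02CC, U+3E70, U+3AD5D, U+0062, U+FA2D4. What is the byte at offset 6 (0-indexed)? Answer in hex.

U+02CC → 2-byte form CB 8C at offsets 0–1.
U+3E70 → 3-byte form E3 B9 B0 at offsets 2–4.
U+3AD5D → 4-byte form F0 BA B5 9D at offsets 5–8.
Offset 6 falls in char 3's range; it's byte 2 of F0 BA B5 9D = 0xBA.

0xBA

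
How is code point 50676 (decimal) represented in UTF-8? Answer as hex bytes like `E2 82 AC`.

U+C5F4 = 0xC5F4 = 50676 decimal. In range U+0800–U+FFFF → 3-byte form: 1110xxxx 10xxxxxx 10xxxxxx.
Binary (16 bits): 1100010111110100.
Split 4+6+6: 1100 | 010111 | 110100.
Byte 1: 11101100 = 0xEC.
Byte 2: 10010111 = 0x97.
Byte 3: 10110100 = 0xB4.

EC 97 B4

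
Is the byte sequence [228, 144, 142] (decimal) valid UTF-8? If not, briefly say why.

valid

Leading byte 0xE4 = 11100100 → 3-byte form.
Continuation bytes 0x90=10010000, 0x8E=10001110 all match 10xxxxxx.
Decoded value 0x440E is ≥ 0x800 (shortest form) and not a surrogate.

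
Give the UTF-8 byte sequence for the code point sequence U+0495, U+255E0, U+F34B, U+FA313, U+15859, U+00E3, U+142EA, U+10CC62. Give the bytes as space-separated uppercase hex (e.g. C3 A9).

D2 95 F0 A5 97 A0 EF 8D 8B F3 BA 8C 93 F0 95 A1 99 C3 A3 F0 94 8B AA F4 8C B1 A2

U+0495: 2-byte form → D2 95.
U+255E0: 4-byte form → F0 A5 97 A0.
U+F34B: 3-byte form → EF 8D 8B.
U+FA313: 4-byte form → F3 BA 8C 93.
U+15859: 4-byte form → F0 95 A1 99.
U+00E3: 2-byte form → C3 A3.
U+142EA: 4-byte form → F0 94 8B AA.
U+10CC62: 4-byte form → F4 8C B1 A2.
Concatenated (27 bytes): D2 95 F0 A5 97 A0 EF 8D 8B F3 BA 8C 93 F0 95 A1 99 C3 A3 F0 94 8B AA F4 8C B1 A2.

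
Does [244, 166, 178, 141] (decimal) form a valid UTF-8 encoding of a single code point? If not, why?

invalid (encodes a value above U+10FFFF)

Leading byte 0xF4 = 11110100 → 4-byte form.
Payload = 0x126C8D, which exceeds U+10FFFF, the maximum Unicode code point. (Leading bytes F5–FF, or F4 followed by ≥ 0x90, are invalid.)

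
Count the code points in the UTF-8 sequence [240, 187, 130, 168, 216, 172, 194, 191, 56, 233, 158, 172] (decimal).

5

Byte at offset 0: 0xF0 = 11110000 → 4-byte char (#1). Advance 4.
Byte at offset 4: 0xD8 = 11011000 → 2-byte char (#2). Advance 2.
Byte at offset 6: 0xC2 = 11000010 → 2-byte char (#3). Advance 2.
Byte at offset 8: 0x38 = 00111000 → 1-byte char (#4). Advance 1.
Byte at offset 9: 0xE9 = 11101001 → 3-byte char (#5). Advance 3.
Reached end at offset 12 after 5 code points.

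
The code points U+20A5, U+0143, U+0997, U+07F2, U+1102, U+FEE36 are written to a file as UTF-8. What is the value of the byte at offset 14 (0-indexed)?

U+20A5 → 3-byte form E2 82 A5 at offsets 0–2.
U+0143 → 2-byte form C5 83 at offsets 3–4.
U+0997 → 3-byte form E0 A6 97 at offsets 5–7.
U+07F2 → 2-byte form DF B2 at offsets 8–9.
U+1102 → 3-byte form E1 84 82 at offsets 10–12.
U+FEE36 → 4-byte form F3 BE B8 B6 at offsets 13–16.
Offset 14 falls in char 6's range; it's byte 2 of F3 BE B8 B6 = 0xBE.

0xBE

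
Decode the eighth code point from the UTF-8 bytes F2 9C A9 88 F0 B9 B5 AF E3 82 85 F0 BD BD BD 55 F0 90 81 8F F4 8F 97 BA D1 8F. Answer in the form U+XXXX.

U+044F

Offset 0: leading byte 0xF2 = 11110010 → 4-byte char #1 = F2 9C A9 88.
Offset 4: leading byte 0xF0 = 11110000 → 4-byte char #2 = F0 B9 B5 AF.
Offset 8: leading byte 0xE3 = 11100011 → 3-byte char #3 = E3 82 85.
Offset 11: leading byte 0xF0 = 11110000 → 4-byte char #4 = F0 BD BD BD.
Offset 15: leading byte 0x55 = 01010101 → 1-byte char #5 = 55.
Offset 16: leading byte 0xF0 = 11110000 → 4-byte char #6 = F0 90 81 8F.
Offset 20: leading byte 0xF4 = 11110100 → 4-byte char #7 = F4 8F 97 BA.
Offset 24: leading byte 0xD1 = 11010001 → 2-byte char #8 = D1 8F.
Leading byte 0xD1 = 11010001 matches 110xxxxx → 2-byte sequence.
Byte 1: 0xD1 = 11010001, payload 10001 (5 bits).
Byte 2: 0x8F = 10001111 (10xxxxxx ✓), payload 001111.
Concatenate: 10001001111 = 0x44F (11 bits → U+044F).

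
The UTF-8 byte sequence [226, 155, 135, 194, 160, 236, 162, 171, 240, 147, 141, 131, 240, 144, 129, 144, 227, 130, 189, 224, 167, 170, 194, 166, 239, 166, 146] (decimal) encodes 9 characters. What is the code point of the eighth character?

U+00A6

Offset 0: leading byte 0xE2 = 11100010 → 3-byte char #1 = E2 9B 87.
Offset 3: leading byte 0xC2 = 11000010 → 2-byte char #2 = C2 A0.
Offset 5: leading byte 0xEC = 11101100 → 3-byte char #3 = EC A2 AB.
Offset 8: leading byte 0xF0 = 11110000 → 4-byte char #4 = F0 93 8D 83.
Offset 12: leading byte 0xF0 = 11110000 → 4-byte char #5 = F0 90 81 90.
Offset 16: leading byte 0xE3 = 11100011 → 3-byte char #6 = E3 82 BD.
Offset 19: leading byte 0xE0 = 11100000 → 3-byte char #7 = E0 A7 AA.
Offset 22: leading byte 0xC2 = 11000010 → 2-byte char #8 = C2 A6.
Leading byte 0xC2 = 11000010 matches 110xxxxx → 2-byte sequence.
Byte 1: 0xC2 = 11000010, payload 00010 (5 bits).
Byte 2: 0xA6 = 10100110 (10xxxxxx ✓), payload 100110.
Concatenate: 00010100110 = 0xA6 (11 bits → U+00A6).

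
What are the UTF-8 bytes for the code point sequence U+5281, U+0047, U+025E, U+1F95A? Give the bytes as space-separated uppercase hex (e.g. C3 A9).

E5 8A 81 47 C9 9E F0 9F A5 9A

U+5281: 3-byte form → E5 8A 81.
U+0047: 1-byte form → 47.
U+025E: 2-byte form → C9 9E.
U+1F95A: 4-byte form → F0 9F A5 9A.
Concatenated (10 bytes): E5 8A 81 47 C9 9E F0 9F A5 9A.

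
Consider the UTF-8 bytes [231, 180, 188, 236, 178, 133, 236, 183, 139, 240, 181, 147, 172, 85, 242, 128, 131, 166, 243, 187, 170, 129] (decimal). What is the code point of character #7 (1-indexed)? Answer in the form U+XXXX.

Offset 0: leading byte 0xE7 = 11100111 → 3-byte char #1 = E7 B4 BC.
Offset 3: leading byte 0xEC = 11101100 → 3-byte char #2 = EC B2 85.
Offset 6: leading byte 0xEC = 11101100 → 3-byte char #3 = EC B7 8B.
Offset 9: leading byte 0xF0 = 11110000 → 4-byte char #4 = F0 B5 93 AC.
Offset 13: leading byte 0x55 = 01010101 → 1-byte char #5 = 55.
Offset 14: leading byte 0xF2 = 11110010 → 4-byte char #6 = F2 80 83 A6.
Offset 18: leading byte 0xF3 = 11110011 → 4-byte char #7 = F3 BB AA 81.
Leading byte 0xF3 = 11110011 matches 11110xxx → 4-byte sequence.
Byte 1: 0xF3 = 11110011, payload 011 (3 bits).
Byte 2: 0xBB = 10111011 (10xxxxxx ✓), payload 111011.
Byte 3: 0xAA = 10101010 (10xxxxxx ✓), payload 101010.
Byte 4: 0x81 = 10000001 (10xxxxxx ✓), payload 000001.
Concatenate: 011111011101010000001 = 0xFBA81 (21 bits → U+FBA81).

U+FBA81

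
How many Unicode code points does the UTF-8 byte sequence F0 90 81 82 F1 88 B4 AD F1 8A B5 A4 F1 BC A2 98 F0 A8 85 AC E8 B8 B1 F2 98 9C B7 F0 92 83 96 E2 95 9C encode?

9

Byte at offset 0: 0xF0 = 11110000 → 4-byte char (#1). Advance 4.
Byte at offset 4: 0xF1 = 11110001 → 4-byte char (#2). Advance 4.
Byte at offset 8: 0xF1 = 11110001 → 4-byte char (#3). Advance 4.
Byte at offset 12: 0xF1 = 11110001 → 4-byte char (#4). Advance 4.
Byte at offset 16: 0xF0 = 11110000 → 4-byte char (#5). Advance 4.
Byte at offset 20: 0xE8 = 11101000 → 3-byte char (#6). Advance 3.
Byte at offset 23: 0xF2 = 11110010 → 4-byte char (#7). Advance 4.
Byte at offset 27: 0xF0 = 11110000 → 4-byte char (#8). Advance 4.
Byte at offset 31: 0xE2 = 11100010 → 3-byte char (#9). Advance 3.
Reached end at offset 34 after 9 code points.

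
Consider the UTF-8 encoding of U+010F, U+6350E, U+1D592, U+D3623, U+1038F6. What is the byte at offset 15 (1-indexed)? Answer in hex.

1-indexed offset 15 is 0-indexed offset 14.
U+010F → 2-byte form C4 8F at offsets 0–1.
U+6350E → 4-byte form F1 A3 94 8E at offsets 2–5.
U+1D592 → 4-byte form F0 9D 96 92 at offsets 6–9.
U+D3623 → 4-byte form F3 93 98 A3 at offsets 10–13.
U+1038F6 → 4-byte form F4 83 A3 B6 at offsets 14–17.
Offset 14 falls in char 5's range; it's byte 1 of F4 83 A3 B6 = 0xF4.

0xF4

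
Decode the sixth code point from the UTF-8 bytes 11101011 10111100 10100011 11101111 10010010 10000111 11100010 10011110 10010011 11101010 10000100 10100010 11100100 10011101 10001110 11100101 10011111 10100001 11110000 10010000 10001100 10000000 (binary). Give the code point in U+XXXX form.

Offset 0: leading byte 0xEB = 11101011 → 3-byte char #1 = EB BC A3.
Offset 3: leading byte 0xEF = 11101111 → 3-byte char #2 = EF 92 87.
Offset 6: leading byte 0xE2 = 11100010 → 3-byte char #3 = E2 9E 93.
Offset 9: leading byte 0xEA = 11101010 → 3-byte char #4 = EA 84 A2.
Offset 12: leading byte 0xE4 = 11100100 → 3-byte char #5 = E4 9D 8E.
Offset 15: leading byte 0xE5 = 11100101 → 3-byte char #6 = E5 9F A1.
Leading byte 0xE5 = 11100101 matches 1110xxxx → 3-byte sequence.
Byte 1: 0xE5 = 11100101, payload 0101 (4 bits).
Byte 2: 0x9F = 10011111 (10xxxxxx ✓), payload 011111.
Byte 3: 0xA1 = 10100001 (10xxxxxx ✓), payload 100001.
Concatenate: 0101011111100001 = 0x57E1 (16 bits → U+57E1).

U+57E1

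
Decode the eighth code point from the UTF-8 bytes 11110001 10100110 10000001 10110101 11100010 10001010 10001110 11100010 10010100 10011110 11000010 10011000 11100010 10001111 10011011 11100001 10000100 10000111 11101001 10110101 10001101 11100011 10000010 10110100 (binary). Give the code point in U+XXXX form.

Offset 0: leading byte 0xF1 = 11110001 → 4-byte char #1 = F1 A6 81 B5.
Offset 4: leading byte 0xE2 = 11100010 → 3-byte char #2 = E2 8A 8E.
Offset 7: leading byte 0xE2 = 11100010 → 3-byte char #3 = E2 94 9E.
Offset 10: leading byte 0xC2 = 11000010 → 2-byte char #4 = C2 98.
Offset 12: leading byte 0xE2 = 11100010 → 3-byte char #5 = E2 8F 9B.
Offset 15: leading byte 0xE1 = 11100001 → 3-byte char #6 = E1 84 87.
Offset 18: leading byte 0xE9 = 11101001 → 3-byte char #7 = E9 B5 8D.
Offset 21: leading byte 0xE3 = 11100011 → 3-byte char #8 = E3 82 B4.
Leading byte 0xE3 = 11100011 matches 1110xxxx → 3-byte sequence.
Byte 1: 0xE3 = 11100011, payload 0011 (4 bits).
Byte 2: 0x82 = 10000010 (10xxxxxx ✓), payload 000010.
Byte 3: 0xB4 = 10110100 (10xxxxxx ✓), payload 110100.
Concatenate: 0011000010110100 = 0x30B4 (16 bits → U+30B4).

U+30B4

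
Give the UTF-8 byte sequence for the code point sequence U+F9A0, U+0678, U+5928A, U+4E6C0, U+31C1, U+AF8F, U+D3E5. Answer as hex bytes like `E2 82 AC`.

EF A6 A0 D9 B8 F1 99 8A 8A F1 8E 9B 80 E3 87 81 EA BE 8F ED 8F A5

U+F9A0: 3-byte form → EF A6 A0.
U+0678: 2-byte form → D9 B8.
U+5928A: 4-byte form → F1 99 8A 8A.
U+4E6C0: 4-byte form → F1 8E 9B 80.
U+31C1: 3-byte form → E3 87 81.
U+AF8F: 3-byte form → EA BE 8F.
U+D3E5: 3-byte form → ED 8F A5.
Concatenated (22 bytes): EF A6 A0 D9 B8 F1 99 8A 8A F1 8E 9B 80 E3 87 81 EA BE 8F ED 8F A5.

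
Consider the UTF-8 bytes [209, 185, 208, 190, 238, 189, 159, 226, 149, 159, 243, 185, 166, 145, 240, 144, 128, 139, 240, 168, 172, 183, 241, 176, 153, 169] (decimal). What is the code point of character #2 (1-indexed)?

Offset 0: leading byte 0xD1 = 11010001 → 2-byte char #1 = D1 B9.
Offset 2: leading byte 0xD0 = 11010000 → 2-byte char #2 = D0 BE.
Leading byte 0xD0 = 11010000 matches 110xxxxx → 2-byte sequence.
Byte 1: 0xD0 = 11010000, payload 10000 (5 bits).
Byte 2: 0xBE = 10111110 (10xxxxxx ✓), payload 111110.
Concatenate: 10000111110 = 0x43E (11 bits → U+043E).

U+043E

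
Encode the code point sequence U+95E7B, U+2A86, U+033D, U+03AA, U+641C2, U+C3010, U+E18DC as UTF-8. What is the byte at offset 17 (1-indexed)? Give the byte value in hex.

1-indexed offset 17 is 0-indexed offset 16.
U+95E7B → 4-byte form F2 95 B9 BB at offsets 0–3.
U+2A86 → 3-byte form E2 AA 86 at offsets 4–6.
U+033D → 2-byte form CC BD at offsets 7–8.
U+03AA → 2-byte form CE AA at offsets 9–10.
U+641C2 → 4-byte form F1 A4 87 82 at offsets 11–14.
U+C3010 → 4-byte form F3 83 80 90 at offsets 15–18.
Offset 16 falls in char 6's range; it's byte 2 of F3 83 80 90 = 0x83.

0x83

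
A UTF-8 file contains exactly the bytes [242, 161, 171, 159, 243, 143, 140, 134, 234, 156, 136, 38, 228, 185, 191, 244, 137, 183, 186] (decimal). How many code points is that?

Byte at offset 0: 0xF2 = 11110010 → 4-byte char (#1). Advance 4.
Byte at offset 4: 0xF3 = 11110011 → 4-byte char (#2). Advance 4.
Byte at offset 8: 0xEA = 11101010 → 3-byte char (#3). Advance 3.
Byte at offset 11: 0x26 = 00100110 → 1-byte char (#4). Advance 1.
Byte at offset 12: 0xE4 = 11100100 → 3-byte char (#5). Advance 3.
Byte at offset 15: 0xF4 = 11110100 → 4-byte char (#6). Advance 4.
Reached end at offset 19 after 6 code points.

6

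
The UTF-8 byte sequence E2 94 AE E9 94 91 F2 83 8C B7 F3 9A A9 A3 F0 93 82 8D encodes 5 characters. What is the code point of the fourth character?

Offset 0: leading byte 0xE2 = 11100010 → 3-byte char #1 = E2 94 AE.
Offset 3: leading byte 0xE9 = 11101001 → 3-byte char #2 = E9 94 91.
Offset 6: leading byte 0xF2 = 11110010 → 4-byte char #3 = F2 83 8C B7.
Offset 10: leading byte 0xF3 = 11110011 → 4-byte char #4 = F3 9A A9 A3.
Leading byte 0xF3 = 11110011 matches 11110xxx → 4-byte sequence.
Byte 1: 0xF3 = 11110011, payload 011 (3 bits).
Byte 2: 0x9A = 10011010 (10xxxxxx ✓), payload 011010.
Byte 3: 0xA9 = 10101001 (10xxxxxx ✓), payload 101001.
Byte 4: 0xA3 = 10100011 (10xxxxxx ✓), payload 100011.
Concatenate: 011011010101001100011 = 0xDAA63 (21 bits → U+DAA63).

U+DAA63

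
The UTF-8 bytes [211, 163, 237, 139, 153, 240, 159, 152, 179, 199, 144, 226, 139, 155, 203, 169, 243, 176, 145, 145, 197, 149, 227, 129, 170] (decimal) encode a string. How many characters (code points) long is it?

Byte at offset 0: 0xD3 = 11010011 → 2-byte char (#1). Advance 2.
Byte at offset 2: 0xED = 11101101 → 3-byte char (#2). Advance 3.
Byte at offset 5: 0xF0 = 11110000 → 4-byte char (#3). Advance 4.
Byte at offset 9: 0xC7 = 11000111 → 2-byte char (#4). Advance 2.
Byte at offset 11: 0xE2 = 11100010 → 3-byte char (#5). Advance 3.
Byte at offset 14: 0xCB = 11001011 → 2-byte char (#6). Advance 2.
Byte at offset 16: 0xF3 = 11110011 → 4-byte char (#7). Advance 4.
Byte at offset 20: 0xC5 = 11000101 → 2-byte char (#8). Advance 2.
Byte at offset 22: 0xE3 = 11100011 → 3-byte char (#9). Advance 3.
Reached end at offset 25 after 9 code points.

9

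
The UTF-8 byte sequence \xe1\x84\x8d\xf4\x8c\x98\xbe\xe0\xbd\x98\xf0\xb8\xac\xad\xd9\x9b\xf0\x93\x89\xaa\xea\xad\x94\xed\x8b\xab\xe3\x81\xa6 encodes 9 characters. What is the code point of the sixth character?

U+1326A

Offset 0: leading byte 0xE1 = 11100001 → 3-byte char #1 = E1 84 8D.
Offset 3: leading byte 0xF4 = 11110100 → 4-byte char #2 = F4 8C 98 BE.
Offset 7: leading byte 0xE0 = 11100000 → 3-byte char #3 = E0 BD 98.
Offset 10: leading byte 0xF0 = 11110000 → 4-byte char #4 = F0 B8 AC AD.
Offset 14: leading byte 0xD9 = 11011001 → 2-byte char #5 = D9 9B.
Offset 16: leading byte 0xF0 = 11110000 → 4-byte char #6 = F0 93 89 AA.
Leading byte 0xF0 = 11110000 matches 11110xxx → 4-byte sequence.
Byte 1: 0xF0 = 11110000, payload 000 (3 bits).
Byte 2: 0x93 = 10010011 (10xxxxxx ✓), payload 010011.
Byte 3: 0x89 = 10001001 (10xxxxxx ✓), payload 001001.
Byte 4: 0xAA = 10101010 (10xxxxxx ✓), payload 101010.
Concatenate: 000010011001001101010 = 0x1326A (21 bits → U+1326A).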